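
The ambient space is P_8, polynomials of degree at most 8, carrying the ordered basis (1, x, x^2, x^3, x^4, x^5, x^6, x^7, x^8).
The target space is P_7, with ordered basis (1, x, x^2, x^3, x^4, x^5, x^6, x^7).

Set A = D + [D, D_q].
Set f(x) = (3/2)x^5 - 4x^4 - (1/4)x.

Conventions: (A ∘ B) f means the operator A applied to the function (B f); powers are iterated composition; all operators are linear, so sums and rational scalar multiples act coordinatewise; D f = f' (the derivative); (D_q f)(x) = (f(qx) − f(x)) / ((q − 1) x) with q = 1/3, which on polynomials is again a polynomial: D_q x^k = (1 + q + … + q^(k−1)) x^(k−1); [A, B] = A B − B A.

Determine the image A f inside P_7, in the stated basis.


g(x) = (15/2)x^4 - (490/27)x^3 + (16/3)x^2 - 1/4

D f = (15/2)x^4 - 16x^3 - 1/4
D_q f = (121/54)x^4 - (160/27)x^3 - 1/4
D D_q f = (242/27)x^3 - (160/9)x^2
D f = (15/2)x^4 - 16x^3 - 1/4
D_q D f = (100/9)x^3 - (208/9)x^2
[D, D_q] f = -(58/27)x^3 + (16/3)x^2
(D + [D, D_q]) f = (15/2)x^4 - (490/27)x^3 + (16/3)x^2 - 1/4


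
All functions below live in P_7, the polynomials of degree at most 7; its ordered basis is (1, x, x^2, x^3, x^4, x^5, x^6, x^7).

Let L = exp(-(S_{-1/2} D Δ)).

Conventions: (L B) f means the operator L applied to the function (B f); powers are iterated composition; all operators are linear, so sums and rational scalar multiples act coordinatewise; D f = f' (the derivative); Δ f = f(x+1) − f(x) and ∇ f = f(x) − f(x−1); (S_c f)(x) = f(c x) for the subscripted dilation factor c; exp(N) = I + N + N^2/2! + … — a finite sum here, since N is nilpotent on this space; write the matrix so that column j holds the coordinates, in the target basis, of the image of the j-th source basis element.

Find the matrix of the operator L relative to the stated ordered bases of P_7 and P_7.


image of 1: 1
image of x: x
image of x^2: x^2 - 2
image of x^3: x^3 + 3x - 3
image of x^4: x^4 - 3x^2 + 6x - 1
image of x^5: x^5 + (5/2)x^3 - (15/2)x^2 + (55/4)x - 5/4
image of x^6: x^6 - (15/8)x^4 + (15/2)x^3 - (195/16)x^2 + (165/8)x - 3/8
image of x^7: x^7 + (21/16)x^5 - (105/16)x^4 + (1225/64)x^3 - (1365/64)x^2 + (2289/64)x - 133/64
each image's coordinates form column j of the matrix

the matrix is [[1, 0, -2, -3, -1, -5/4, -3/8, -133/64]; [0, 1, 0, 3, 6, 55/4, 165/8, 2289/64]; [0, 0, 1, 0, -3, -15/2, -195/16, -1365/64]; [0, 0, 0, 1, 0, 5/2, 15/2, 1225/64]; [0, 0, 0, 0, 1, 0, -15/8, -105/16]; [0, 0, 0, 0, 0, 1, 0, 21/16]; [0, 0, 0, 0, 0, 0, 1, 0]; [0, 0, 0, 0, 0, 0, 0, 1]] (rows listed top to bottom)


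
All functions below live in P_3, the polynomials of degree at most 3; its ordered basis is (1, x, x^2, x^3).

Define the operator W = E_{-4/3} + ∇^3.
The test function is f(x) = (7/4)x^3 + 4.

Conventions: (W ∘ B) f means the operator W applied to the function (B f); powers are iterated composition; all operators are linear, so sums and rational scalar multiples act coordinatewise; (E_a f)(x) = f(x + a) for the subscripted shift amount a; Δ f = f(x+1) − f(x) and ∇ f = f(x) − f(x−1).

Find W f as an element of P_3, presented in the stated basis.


the image equals g(x) = (7/4)x^3 - 7x^2 + (28/3)x + 559/54

E_{-4/3} f = (7/4)x^3 - 7x^2 + (28/3)x - 4/27
∇ f = (21/4)x^2 - (21/4)x + 7/4
∇ ∇ f = (21/2)x - 21/2
∇ ∇ ∇ f = 21/2
(E_{-4/3} + ∇^3) f = (7/4)x^3 - 7x^2 + (28/3)x + 559/54


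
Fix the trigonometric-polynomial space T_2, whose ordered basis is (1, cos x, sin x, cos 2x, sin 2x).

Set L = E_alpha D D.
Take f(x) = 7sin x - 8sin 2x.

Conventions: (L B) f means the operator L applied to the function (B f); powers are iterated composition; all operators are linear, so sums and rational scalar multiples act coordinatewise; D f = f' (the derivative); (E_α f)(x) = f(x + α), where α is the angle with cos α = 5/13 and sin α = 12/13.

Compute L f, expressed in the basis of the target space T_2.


D f = 7cos x - 16cos 2x
D D f = -7sin x + 32sin 2x
E_alpha D D f = -(84/13)cos x - (35/13)sin x + (3840/169)cos 2x - (3808/169)sin 2x

the image equals g(x) = -(84/13)cos x - (35/13)sin x + (3840/169)cos 2x - (3808/169)sin 2x


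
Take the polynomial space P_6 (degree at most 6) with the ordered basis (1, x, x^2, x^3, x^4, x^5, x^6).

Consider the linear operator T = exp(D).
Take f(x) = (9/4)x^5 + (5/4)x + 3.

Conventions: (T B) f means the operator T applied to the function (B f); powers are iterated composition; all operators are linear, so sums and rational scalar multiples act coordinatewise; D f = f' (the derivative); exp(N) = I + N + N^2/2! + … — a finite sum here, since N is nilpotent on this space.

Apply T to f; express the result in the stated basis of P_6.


the image equals g(x) = (9/4)x^5 + (45/4)x^4 + (45/2)x^3 + (45/2)x^2 + (25/2)x + 13/2

order-1 term: (45/4)x^4 + 5/4
order-2 term: (45/2)x^3
order-3 term: (45/2)x^2
order-4 term: (45/4)x
order-5 term: 9/4
the series for exp(D) f terminates at order 5
exp(D) f = (9/4)x^5 + (45/4)x^4 + (45/2)x^3 + (45/2)x^2 + (25/2)x + 13/2


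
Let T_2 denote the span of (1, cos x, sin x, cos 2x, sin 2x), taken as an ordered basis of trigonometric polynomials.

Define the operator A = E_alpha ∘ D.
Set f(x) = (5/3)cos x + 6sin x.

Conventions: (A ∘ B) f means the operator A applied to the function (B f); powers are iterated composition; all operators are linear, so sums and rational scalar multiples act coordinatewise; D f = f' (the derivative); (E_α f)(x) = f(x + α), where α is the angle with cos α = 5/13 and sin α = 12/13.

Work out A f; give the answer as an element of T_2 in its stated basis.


D f = 6cos x - (5/3)sin x
E_alpha D f = (10/13)cos x - (241/39)sin x

the image equals g(x) = (10/13)cos x - (241/39)sin x


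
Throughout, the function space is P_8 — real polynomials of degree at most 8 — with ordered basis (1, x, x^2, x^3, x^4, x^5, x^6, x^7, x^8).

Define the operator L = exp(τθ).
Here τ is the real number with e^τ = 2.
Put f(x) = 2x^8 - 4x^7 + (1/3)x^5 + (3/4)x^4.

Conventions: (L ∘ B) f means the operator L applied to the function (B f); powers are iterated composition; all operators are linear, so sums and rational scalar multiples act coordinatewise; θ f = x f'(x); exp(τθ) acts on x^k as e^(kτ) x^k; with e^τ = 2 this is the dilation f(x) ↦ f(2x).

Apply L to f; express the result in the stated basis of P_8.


exp(τθ) x^k = e^(kτ) x^k; with e^τ = 2 this sends x^k to 2^k x^k
x^4 ↦ 16 x^4
x^5 ↦ 32 x^5
x^7 ↦ 128 x^7
x^8 ↦ 256 x^8
applying this coordinatewise to f: exp(τθ) f = 512x^8 - 512x^7 + (32/3)x^5 + 12x^4

g(x) = 512x^8 - 512x^7 + (32/3)x^5 + 12x^4


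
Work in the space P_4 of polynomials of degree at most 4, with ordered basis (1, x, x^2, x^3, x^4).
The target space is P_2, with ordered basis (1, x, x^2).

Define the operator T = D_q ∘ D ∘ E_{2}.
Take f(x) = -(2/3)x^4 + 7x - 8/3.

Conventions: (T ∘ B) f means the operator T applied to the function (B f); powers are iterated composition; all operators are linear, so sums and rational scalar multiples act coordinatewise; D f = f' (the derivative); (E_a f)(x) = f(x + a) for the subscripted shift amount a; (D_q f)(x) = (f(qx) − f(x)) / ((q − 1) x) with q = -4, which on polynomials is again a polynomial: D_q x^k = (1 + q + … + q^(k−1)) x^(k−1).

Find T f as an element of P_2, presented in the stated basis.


g(x) = -(104/3)x^2 + 48x - 32

E_{2} f = -(2/3)x^4 - (16/3)x^3 - 16x^2 - (43/3)x + 2/3
D E_{2} f = -(8/3)x^3 - 16x^2 - 32x - 43/3
D_q D E_{2} f = -(104/3)x^2 + 48x - 32


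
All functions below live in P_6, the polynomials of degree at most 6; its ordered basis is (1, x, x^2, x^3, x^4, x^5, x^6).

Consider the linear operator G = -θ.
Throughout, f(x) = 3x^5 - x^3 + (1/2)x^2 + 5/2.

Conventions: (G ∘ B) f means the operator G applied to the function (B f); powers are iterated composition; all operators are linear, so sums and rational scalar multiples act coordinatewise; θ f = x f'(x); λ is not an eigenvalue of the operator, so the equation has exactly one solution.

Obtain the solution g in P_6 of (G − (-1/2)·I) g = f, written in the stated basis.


the result is g(x) = -(2/3)x^5 + (2/5)x^3 - (1/3)x^2 + 5

write g with unknown coordinates in the stated basis and equate coefficients in (G − (-1/2)·I) g = f
solving from the highest basis element down gives g = -(2/3)x^5 + (2/5)x^3 - (1/3)x^2 + 5
check: G g = (10/3)x^5 - (6/5)x^3 + (2/3)x^2
so G g − (-1/2)·g = 3x^5 - x^3 + (1/2)x^2 + 5/2 = f ✓


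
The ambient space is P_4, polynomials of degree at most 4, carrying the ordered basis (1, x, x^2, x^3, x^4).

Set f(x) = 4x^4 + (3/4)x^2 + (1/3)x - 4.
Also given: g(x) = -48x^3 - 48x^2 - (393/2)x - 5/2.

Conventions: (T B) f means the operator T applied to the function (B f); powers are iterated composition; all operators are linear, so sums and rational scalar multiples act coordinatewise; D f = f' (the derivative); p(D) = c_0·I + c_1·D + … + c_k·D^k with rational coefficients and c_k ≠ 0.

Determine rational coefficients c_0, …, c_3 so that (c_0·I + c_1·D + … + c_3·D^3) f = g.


D^0 f = 4x^4 + (3/4)x^2 + (1/3)x - 4
D^1 f = 16x^3 + (3/2)x + 1/3
D^2 f = 48x^2 + 3/2
D^3 f = 96x
matching coefficients of g against c_0 f + c_1 Df + … from the top degree down determines the c_i
solution: c_0 = 0, c_1 = -3, c_2 = -1, c_3 = -2

c_0 = 0, c_1 = -3, c_2 = -1, c_3 = -2


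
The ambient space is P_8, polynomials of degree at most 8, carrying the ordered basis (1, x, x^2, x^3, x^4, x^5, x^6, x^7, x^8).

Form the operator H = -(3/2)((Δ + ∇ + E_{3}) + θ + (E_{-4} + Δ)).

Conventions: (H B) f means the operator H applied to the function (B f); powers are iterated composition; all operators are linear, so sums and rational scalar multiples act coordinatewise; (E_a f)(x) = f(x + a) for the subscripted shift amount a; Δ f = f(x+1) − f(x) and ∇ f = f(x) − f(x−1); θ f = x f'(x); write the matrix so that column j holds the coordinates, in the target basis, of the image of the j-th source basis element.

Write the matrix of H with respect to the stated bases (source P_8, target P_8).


the matrix is [[-3, -3, -39, 51, -507, 1167, -7239, 21291, -108147]; [0, -9/2, -6, -117, 204, -2535, 7002, -50673, 170328]; [0, 0, -6, -9, -234, 510, -7605, 24507, -202692]; [0, 0, 0, -15/2, -12, -390, 1020, -17745, 65352]; [0, 0, 0, 0, -9, -15, -585, 1785, -35490]; [0, 0, 0, 0, 0, -21/2, -18, -819, 2856]; [0, 0, 0, 0, 0, 0, -12, -21, -1092]; [0, 0, 0, 0, 0, 0, 0, -27/2, -24]; [0, 0, 0, 0, 0, 0, 0, 0, -15]] (rows listed top to bottom)

image of 1: -3
image of x: -(9/2)x - 3
image of x^2: -6x^2 - 6x - 39
image of x^3: -(15/2)x^3 - 9x^2 - 117x + 51
image of x^4: -9x^4 - 12x^3 - 234x^2 + 204x - 507
image of x^5: -(21/2)x^5 - 15x^4 - 390x^3 + 510x^2 - 2535x + 1167
image of x^6: -12x^6 - 18x^5 - 585x^4 + 1020x^3 - 7605x^2 + 7002x - 7239
image of x^7: -(27/2)x^7 - 21x^6 - 819x^5 + 1785x^4 - 17745x^3 + 24507x^2 - 50673x + 21291
image of x^8: -15x^8 - 24x^7 - 1092x^6 + 2856x^5 - 35490x^4 + 65352x^3 - 202692x^2 + 170328x - 108147
each image's coordinates form column j of the matrix


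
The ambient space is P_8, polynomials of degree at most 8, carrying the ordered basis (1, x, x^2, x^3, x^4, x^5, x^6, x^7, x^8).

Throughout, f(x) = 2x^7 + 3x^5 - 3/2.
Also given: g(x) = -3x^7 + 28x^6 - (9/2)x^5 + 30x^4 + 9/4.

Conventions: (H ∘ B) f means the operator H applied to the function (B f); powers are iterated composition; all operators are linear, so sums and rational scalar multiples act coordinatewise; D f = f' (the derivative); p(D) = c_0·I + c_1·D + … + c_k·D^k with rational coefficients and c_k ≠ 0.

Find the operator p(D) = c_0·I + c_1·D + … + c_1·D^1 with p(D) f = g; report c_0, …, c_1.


p(D) = -(3/2)·I + 2·D, i.e. c_0 = -3/2, c_1 = 2

D^0 f = 2x^7 + 3x^5 - 3/2
D^1 f = 14x^6 + 15x^4
matching coefficients of g against c_0 f + c_1 Df + … from the top degree down determines the c_i
solution: c_0 = -3/2, c_1 = 2


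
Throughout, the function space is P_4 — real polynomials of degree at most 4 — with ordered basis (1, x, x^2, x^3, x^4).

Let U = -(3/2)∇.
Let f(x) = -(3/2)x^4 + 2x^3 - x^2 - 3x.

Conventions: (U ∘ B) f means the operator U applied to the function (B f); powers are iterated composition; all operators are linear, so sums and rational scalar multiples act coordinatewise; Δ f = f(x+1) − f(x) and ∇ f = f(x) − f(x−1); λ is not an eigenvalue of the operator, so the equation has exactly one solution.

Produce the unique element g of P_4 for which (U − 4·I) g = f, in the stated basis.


write g with unknown coordinates in the stated basis and equate coefficients in (U − 4·I) g = f
solving from the highest basis element down gives g = (3/8)x^4 - (17/16)x^3 + (293/128)x^2 - (1395/512)x + 9909/4096
check: U g = -(9/4)x^3 + (261/32)x^2 - (1779/128)x + 9909/1024
so U g − 4·g = -(3/2)x^4 + 2x^3 - x^2 - 3x = f ✓

the image equals g(x) = (3/8)x^4 - (17/16)x^3 + (293/128)x^2 - (1395/512)x + 9909/4096


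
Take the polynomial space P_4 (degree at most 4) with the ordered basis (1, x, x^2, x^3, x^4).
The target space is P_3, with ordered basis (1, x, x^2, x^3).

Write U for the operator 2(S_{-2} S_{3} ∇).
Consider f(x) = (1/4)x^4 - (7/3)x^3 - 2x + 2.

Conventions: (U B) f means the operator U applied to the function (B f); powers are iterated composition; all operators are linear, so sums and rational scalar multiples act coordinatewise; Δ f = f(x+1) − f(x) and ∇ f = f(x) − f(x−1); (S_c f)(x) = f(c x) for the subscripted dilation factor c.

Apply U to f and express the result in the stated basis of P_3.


∇ f = x^3 - (17/2)x^2 + 8x - 55/12
S_{3} ∇ f = 27x^3 - (153/2)x^2 + 24x - 55/12
S_{-2} S_{3} ∇ f = -216x^3 - 306x^2 - 48x - 55/12
(2(S_{-2} S_{3} ∇)) f = -432x^3 - 612x^2 - 96x - 55/6

the result is g(x) = -432x^3 - 612x^2 - 96x - 55/6


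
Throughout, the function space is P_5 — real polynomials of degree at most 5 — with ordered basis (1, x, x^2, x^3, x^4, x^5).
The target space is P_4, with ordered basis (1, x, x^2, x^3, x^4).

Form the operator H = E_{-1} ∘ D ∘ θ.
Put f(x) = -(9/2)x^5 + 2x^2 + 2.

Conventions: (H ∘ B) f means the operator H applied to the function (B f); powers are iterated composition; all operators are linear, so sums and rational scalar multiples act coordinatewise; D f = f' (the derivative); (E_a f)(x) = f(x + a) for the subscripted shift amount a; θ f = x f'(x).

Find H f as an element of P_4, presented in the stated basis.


g(x) = -(225/2)x^4 + 450x^3 - 675x^2 + 458x - 241/2

θ f = -(45/2)x^5 + 4x^2
D θ f = -(225/2)x^4 + 8x
E_{-1} D θ f = -(225/2)x^4 + 450x^3 - 675x^2 + 458x - 241/2


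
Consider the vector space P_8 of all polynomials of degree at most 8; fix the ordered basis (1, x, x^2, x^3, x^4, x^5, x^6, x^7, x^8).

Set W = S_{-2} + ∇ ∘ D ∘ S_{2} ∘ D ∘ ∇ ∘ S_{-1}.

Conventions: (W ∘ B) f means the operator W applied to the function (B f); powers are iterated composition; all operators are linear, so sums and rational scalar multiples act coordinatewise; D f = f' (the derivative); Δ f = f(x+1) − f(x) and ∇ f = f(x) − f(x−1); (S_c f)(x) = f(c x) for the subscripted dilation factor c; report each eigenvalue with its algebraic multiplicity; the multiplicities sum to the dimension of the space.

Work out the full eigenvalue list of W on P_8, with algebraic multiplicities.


λ = -128 (multiplicity 1), λ = -32 (multiplicity 1), λ = -8 (multiplicity 1), λ = -2 (multiplicity 1), λ = 1 (multiplicity 1), λ = 4 (multiplicity 1), λ = 16 (multiplicity 1), λ = 64 (multiplicity 1), λ = 256 (multiplicity 1)

image of 1: 1
image of x: -2x
image of x^2: 4x^2
image of x^3: -8x^3
image of x^4: 16x^4 + 96
image of x^5: -32x^5 - 960x + 720
image of x^6: 64x^6 + 5760x^2 - 8640x + 3840
image of x^7: -128x^7 - 26880x^3 + 60480x^2 - 53760x + 17640
image of x^8: 256x^8 + 107520x^4 - 322560x^3 + 430080x^2 - 282240x + 74368
the matrix is upper triangular; its diagonal is (1, -2, 4, -8, 16, -32, 64, -128, 256)
for a triangular matrix the eigenvalues are the diagonal entries, with algebraic multiplicity their repetition count


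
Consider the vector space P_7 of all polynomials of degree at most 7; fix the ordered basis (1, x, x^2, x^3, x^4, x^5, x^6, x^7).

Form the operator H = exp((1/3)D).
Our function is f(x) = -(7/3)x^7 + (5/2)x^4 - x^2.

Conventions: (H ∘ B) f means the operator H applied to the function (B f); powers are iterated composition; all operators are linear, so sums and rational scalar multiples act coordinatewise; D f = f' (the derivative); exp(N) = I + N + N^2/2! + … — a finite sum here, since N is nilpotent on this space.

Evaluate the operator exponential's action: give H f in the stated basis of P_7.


the result is g(x) = -(7/3)x^7 - (49/9)x^6 - (49/9)x^5 - (85/162)x^4 + (565/243)x^3 + (113/243)x^2 - (697/2187)x - 1067/13122

order-1 term: -(49/9)x^6 + (10/3)x^3 - (2/3)x
order-2 term: -(49/9)x^5 + (5/3)x^2 - 1/9
order-3 term: -(245/81)x^4 + (10/27)x
order-4 term: -(245/243)x^3 + 5/162
order-5 term: -(49/243)x^2
order-6 term: -(49/2187)x
order-7 term: -7/6561
the series for exp((1/3)D) f terminates at order 7
exp((1/3)D) f = -(7/3)x^7 - (49/9)x^6 - (49/9)x^5 - (85/162)x^4 + (565/243)x^3 + (113/243)x^2 - (697/2187)x - 1067/13122


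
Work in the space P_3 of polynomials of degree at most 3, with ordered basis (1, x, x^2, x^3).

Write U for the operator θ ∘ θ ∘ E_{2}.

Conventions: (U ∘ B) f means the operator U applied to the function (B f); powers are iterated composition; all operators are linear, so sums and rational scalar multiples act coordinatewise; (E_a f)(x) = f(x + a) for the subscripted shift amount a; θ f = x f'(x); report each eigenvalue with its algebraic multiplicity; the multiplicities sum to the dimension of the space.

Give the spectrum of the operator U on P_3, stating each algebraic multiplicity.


λ = 0 (multiplicity 1), λ = 1 (multiplicity 1), λ = 4 (multiplicity 1), λ = 9 (multiplicity 1)

image of 1: 0
image of x: x
image of x^2: 4x^2 + 4x
image of x^3: 9x^3 + 24x^2 + 12x
the matrix is upper triangular; its diagonal is (0, 1, 4, 9)
for a triangular matrix the eigenvalues are the diagonal entries, with algebraic multiplicity their repetition count


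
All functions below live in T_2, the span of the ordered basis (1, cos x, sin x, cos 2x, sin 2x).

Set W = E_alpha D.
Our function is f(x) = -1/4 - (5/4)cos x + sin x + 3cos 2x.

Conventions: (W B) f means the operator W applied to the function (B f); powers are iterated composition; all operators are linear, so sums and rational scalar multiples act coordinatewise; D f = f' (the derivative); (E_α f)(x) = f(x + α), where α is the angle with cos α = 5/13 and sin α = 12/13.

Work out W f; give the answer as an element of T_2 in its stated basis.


D f = cos x + (5/4)sin x - 6sin 2x
E_alpha D f = (20/13)cos x - (23/52)sin x - (720/169)cos 2x + (714/169)sin 2x

the result is g(x) = (20/13)cos x - (23/52)sin x - (720/169)cos 2x + (714/169)sin 2x


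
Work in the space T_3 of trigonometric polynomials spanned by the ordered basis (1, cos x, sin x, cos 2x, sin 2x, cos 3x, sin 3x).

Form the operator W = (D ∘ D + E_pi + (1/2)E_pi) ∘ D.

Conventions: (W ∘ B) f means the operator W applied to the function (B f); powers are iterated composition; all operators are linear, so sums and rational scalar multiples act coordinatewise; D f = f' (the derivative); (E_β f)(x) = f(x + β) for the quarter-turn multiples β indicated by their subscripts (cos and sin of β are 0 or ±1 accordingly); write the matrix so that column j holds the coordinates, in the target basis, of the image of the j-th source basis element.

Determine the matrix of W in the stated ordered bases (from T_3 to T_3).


image of 1: 0
image of cos x: (5/2)sin x
image of sin x: -(5/2)cos x
image of cos 2x: 5sin 2x
image of sin 2x: -5cos 2x
image of cos 3x: (63/2)sin 3x
image of sin 3x: -(63/2)cos 3x
each image's coordinates form column j of the matrix

the matrix is [[0, 0, 0, 0, 0, 0, 0]; [0, 0, -5/2, 0, 0, 0, 0]; [0, 5/2, 0, 0, 0, 0, 0]; [0, 0, 0, 0, -5, 0, 0]; [0, 0, 0, 5, 0, 0, 0]; [0, 0, 0, 0, 0, 0, -63/2]; [0, 0, 0, 0, 0, 63/2, 0]] (rows listed top to bottom)


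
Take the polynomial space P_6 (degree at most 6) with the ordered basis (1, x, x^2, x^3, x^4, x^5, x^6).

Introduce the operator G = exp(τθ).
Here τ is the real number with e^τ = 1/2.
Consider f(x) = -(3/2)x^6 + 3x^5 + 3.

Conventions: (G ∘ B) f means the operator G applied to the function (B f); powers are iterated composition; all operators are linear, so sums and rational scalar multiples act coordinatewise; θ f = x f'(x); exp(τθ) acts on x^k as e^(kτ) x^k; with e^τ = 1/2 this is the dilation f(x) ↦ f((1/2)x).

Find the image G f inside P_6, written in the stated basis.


the image equals g(x) = -(3/128)x^6 + (3/32)x^5 + 3

exp(τθ) x^k = e^(kτ) x^k; with e^τ = 1/2 this sends x^k to (1/2)^k x^k
x^5 ↦ 1/32 x^5
x^6 ↦ 1/64 x^6
applying this coordinatewise to f: exp(τθ) f = -(3/128)x^6 + (3/32)x^5 + 3


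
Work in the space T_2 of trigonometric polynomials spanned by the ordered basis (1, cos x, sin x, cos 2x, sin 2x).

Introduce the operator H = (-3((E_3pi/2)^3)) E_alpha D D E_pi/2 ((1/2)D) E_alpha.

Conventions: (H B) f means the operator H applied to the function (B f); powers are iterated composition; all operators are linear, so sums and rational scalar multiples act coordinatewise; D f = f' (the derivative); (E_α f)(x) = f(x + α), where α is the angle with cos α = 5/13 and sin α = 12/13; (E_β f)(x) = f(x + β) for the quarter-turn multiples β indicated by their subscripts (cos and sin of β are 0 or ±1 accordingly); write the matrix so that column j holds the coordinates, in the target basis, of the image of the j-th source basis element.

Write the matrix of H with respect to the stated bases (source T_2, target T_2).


the matrix is [[0, 0, 0, 0, 0]; [0, 180/169, 357/338, 0, 0]; [0, -357/338, 180/169, 0, 0]; [0, 0, 0, 342720/28561, -2868/28561]; [0, 0, 0, 2868/28561, 342720/28561]] (rows listed top to bottom)

image of 1: 0
image of cos x: (180/169)cos x - (357/338)sin x
image of sin x: (357/338)cos x + (180/169)sin x
image of cos 2x: (342720/28561)cos 2x + (2868/28561)sin 2x
image of sin 2x: -(2868/28561)cos 2x + (342720/28561)sin 2x
each image's coordinates form column j of the matrix


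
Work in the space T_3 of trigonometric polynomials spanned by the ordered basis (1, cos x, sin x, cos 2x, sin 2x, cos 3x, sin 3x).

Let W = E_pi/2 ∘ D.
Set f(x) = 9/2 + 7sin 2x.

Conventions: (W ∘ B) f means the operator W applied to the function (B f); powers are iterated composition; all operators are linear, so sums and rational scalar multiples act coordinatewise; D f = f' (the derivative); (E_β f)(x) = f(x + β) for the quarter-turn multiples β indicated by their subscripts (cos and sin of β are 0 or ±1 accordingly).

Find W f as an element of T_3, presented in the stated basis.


the image equals g(x) = -14cos 2x

D f = 14cos 2x
E_pi/2 D f = -14cos 2x


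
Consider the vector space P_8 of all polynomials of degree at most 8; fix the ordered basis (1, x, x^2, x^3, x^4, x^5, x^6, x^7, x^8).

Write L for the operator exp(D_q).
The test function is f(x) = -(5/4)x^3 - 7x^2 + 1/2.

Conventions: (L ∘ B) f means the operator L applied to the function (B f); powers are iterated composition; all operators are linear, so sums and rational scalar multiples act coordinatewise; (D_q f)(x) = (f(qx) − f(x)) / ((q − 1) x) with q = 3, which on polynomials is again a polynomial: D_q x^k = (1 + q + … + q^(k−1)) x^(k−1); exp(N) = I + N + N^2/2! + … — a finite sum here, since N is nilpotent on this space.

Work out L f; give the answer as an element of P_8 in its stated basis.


g(x) = -(5/4)x^3 - (93/4)x^2 - (121/2)x - 73/3

order-1 term: -(65/4)x^2 - 28x
order-2 term: -(65/2)x - 14
order-3 term: -65/6
the series for exp(D_q) f terminates at order 3
exp(D_q) f = -(5/4)x^3 - (93/4)x^2 - (121/2)x - 73/3


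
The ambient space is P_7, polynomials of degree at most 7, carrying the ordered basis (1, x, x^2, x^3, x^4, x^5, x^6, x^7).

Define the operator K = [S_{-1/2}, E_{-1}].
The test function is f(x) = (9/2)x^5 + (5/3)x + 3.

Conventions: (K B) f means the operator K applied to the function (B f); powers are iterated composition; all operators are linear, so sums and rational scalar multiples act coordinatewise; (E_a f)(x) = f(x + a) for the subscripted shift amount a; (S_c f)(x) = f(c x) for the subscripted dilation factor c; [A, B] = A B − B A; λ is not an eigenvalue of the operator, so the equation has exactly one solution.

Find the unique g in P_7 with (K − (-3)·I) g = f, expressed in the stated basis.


write g with unknown coordinates in the stated basis and equate coefficients in (K − (-3)·I) g = f
solving from the highest basis element down gives g = (3/2)x^5 + (15/64)x^4 + (105/256)x^3 + (3015/2048)x^2 + (35735/36864)x + 31571/18432
check: K g = -(45/64)x^4 - (315/256)x^3 - (9045/2048)x^2 - (5085/4096)x - 13139/6144
so K g − (-3)·g = (9/2)x^5 + (5/3)x + 3 = f ✓

the result is g(x) = (3/2)x^5 + (15/64)x^4 + (105/256)x^3 + (3015/2048)x^2 + (35735/36864)x + 31571/18432


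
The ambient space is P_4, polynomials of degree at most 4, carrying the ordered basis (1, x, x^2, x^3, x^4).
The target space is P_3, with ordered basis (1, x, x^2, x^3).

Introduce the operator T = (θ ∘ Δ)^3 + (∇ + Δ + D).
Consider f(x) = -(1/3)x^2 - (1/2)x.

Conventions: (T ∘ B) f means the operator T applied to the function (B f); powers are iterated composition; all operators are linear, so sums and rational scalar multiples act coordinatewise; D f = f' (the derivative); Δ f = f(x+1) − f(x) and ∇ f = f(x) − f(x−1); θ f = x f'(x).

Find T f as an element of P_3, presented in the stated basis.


the result is g(x) = -2x - 3/2

Δ f = -(2/3)x - 5/6
θ Δ f = -(2/3)x
Δ (θ ∘ Δ) f = -2/3
θ Δ (θ ∘ Δ) f = 0
Δ (θ ∘ Δ) (θ ∘ Δ) f = 0
θ Δ (θ ∘ Δ) (θ ∘ Δ) f = 0
∇ f = -(2/3)x - 1/6
Δ f = -(2/3)x - 5/6
D f = -(2/3)x - 1/2
(∇ + Δ + D) f = -2x - 3/2
((θ ∘ Δ)^3 + (∇ + Δ + D)) f = -2x - 3/2


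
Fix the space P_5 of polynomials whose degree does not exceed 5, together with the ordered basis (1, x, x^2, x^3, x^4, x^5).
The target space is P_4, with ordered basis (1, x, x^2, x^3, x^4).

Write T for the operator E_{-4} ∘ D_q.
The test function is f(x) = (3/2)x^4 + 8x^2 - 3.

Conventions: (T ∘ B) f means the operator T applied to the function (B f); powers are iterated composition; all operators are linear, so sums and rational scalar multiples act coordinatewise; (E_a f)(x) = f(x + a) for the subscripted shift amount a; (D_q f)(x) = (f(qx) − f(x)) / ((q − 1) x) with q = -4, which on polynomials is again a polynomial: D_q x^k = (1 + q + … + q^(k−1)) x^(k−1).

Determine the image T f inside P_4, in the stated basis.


D_q f = -(153/2)x^3 - 24x
E_{-4} D_q f = -(153/2)x^3 + 918x^2 - 3696x + 4992

the result is g(x) = -(153/2)x^3 + 918x^2 - 3696x + 4992


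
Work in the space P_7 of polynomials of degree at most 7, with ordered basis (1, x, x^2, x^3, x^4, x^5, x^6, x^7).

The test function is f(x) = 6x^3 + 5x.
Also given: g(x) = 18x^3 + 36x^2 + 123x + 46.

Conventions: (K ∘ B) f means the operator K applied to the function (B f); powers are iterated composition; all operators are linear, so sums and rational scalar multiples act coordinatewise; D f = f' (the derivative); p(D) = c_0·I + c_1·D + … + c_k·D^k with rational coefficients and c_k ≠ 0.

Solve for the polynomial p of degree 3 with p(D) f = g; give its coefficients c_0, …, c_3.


c_0 = 3, c_1 = 2, c_2 = 3, c_3 = 1

D^0 f = 6x^3 + 5x
D^1 f = 18x^2 + 5
D^2 f = 36x
D^3 f = 36
matching coefficients of g against c_0 f + c_1 Df + … from the top degree down determines the c_i
solution: c_0 = 3, c_1 = 2, c_2 = 3, c_3 = 1


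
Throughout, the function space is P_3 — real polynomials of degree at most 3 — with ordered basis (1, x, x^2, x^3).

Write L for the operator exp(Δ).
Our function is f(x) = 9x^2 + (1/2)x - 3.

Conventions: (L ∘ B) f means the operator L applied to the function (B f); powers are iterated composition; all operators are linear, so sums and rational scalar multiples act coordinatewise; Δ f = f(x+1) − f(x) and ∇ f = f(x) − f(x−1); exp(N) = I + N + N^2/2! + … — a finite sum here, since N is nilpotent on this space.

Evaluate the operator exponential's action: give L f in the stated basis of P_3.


the image equals g(x) = 9x^2 + (37/2)x + 31/2

order-1 term: 18x + 19/2
order-2 term: 9
the series for exp(Δ) f terminates at order 2
exp(Δ) f = 9x^2 + (37/2)x + 31/2


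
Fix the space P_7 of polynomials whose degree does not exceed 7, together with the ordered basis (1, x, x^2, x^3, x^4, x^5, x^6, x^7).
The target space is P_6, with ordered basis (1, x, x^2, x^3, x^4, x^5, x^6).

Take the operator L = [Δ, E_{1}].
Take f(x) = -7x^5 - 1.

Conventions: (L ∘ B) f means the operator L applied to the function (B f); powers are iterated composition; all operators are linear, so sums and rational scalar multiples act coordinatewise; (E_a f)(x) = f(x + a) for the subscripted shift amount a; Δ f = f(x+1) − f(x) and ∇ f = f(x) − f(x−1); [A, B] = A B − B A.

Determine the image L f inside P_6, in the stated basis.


E_{1} f = -7x^5 - 35x^4 - 70x^3 - 70x^2 - 35x - 8
Δ E_{1} f = -35x^4 - 210x^3 - 490x^2 - 525x - 217
Δ f = -35x^4 - 70x^3 - 70x^2 - 35x - 7
E_{1} Δ f = -35x^4 - 210x^3 - 490x^2 - 525x - 217
[Δ, E_{1}] f = 0

the image equals g(x) = 0


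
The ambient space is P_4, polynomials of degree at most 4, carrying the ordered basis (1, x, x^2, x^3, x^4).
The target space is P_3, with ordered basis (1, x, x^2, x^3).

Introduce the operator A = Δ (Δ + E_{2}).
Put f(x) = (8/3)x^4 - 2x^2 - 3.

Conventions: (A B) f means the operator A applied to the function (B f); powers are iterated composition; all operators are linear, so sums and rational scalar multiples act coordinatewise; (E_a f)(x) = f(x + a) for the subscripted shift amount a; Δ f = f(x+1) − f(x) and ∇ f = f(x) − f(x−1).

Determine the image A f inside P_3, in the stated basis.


the image equals g(x) = (32/3)x^3 + 112x^2 + (788/3)x + 590/3

Δ f = (32/3)x^3 + 16x^2 + (20/3)x + 2/3
E_{2} f = (8/3)x^4 + (64/3)x^3 + 62x^2 + (232/3)x + 95/3
(Δ + E_{2}) f = (8/3)x^4 + 32x^3 + 78x^2 + 84x + 97/3
Δ (Δ + E_{2}) f = (32/3)x^3 + 112x^2 + (788/3)x + 590/3


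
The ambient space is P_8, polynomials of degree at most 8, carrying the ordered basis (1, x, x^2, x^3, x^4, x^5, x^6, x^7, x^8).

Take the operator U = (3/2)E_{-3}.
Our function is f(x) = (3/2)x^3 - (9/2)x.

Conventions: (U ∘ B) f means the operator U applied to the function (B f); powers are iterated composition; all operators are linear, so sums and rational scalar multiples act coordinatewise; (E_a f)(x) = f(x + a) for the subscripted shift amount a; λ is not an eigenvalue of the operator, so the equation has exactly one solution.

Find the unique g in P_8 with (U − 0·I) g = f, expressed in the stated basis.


write g with unknown coordinates in the stated basis and equate coefficients in (U − 0·I) g = f
solving from the highest basis element down gives g = x^3 + 9x^2 + 24x + 18
check: U g = (3/2)x^3 - (9/2)x
so U g − 0·g = (3/2)x^3 - (9/2)x = f ✓

the result is g(x) = x^3 + 9x^2 + 24x + 18


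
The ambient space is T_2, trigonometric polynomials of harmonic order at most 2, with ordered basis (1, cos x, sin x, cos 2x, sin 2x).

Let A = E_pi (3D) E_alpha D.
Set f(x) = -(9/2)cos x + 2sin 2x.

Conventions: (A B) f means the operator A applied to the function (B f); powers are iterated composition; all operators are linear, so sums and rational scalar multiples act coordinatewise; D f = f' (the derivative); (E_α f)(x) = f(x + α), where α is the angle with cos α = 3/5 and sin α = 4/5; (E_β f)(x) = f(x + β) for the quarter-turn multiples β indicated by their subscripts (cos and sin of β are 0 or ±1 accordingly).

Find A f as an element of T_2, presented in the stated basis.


the image equals g(x) = -(81/10)cos x + (54/5)sin x - (576/25)cos 2x + (168/25)sin 2x

D f = (9/2)sin x + 4cos 2x
E_alpha D f = (18/5)cos x + (27/10)sin x - (28/25)cos 2x - (96/25)sin 2x
D E_alpha D f = (27/10)cos x - (18/5)sin x - (192/25)cos 2x + (56/25)sin 2x
(3D) E_alpha D f = (81/10)cos x - (54/5)sin x - (576/25)cos 2x + (168/25)sin 2x
E_pi (3D) E_alpha D f = -(81/10)cos x + (54/5)sin x - (576/25)cos 2x + (168/25)sin 2x


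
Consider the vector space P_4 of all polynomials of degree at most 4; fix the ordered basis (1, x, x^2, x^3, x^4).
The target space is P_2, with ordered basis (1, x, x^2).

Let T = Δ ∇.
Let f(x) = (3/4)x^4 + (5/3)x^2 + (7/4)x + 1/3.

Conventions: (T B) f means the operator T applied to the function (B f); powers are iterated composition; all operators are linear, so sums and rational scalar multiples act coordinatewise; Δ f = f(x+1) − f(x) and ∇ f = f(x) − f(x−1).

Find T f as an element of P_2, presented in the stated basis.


the result is g(x) = 9x^2 + 29/6

∇ f = 3x^3 - (9/2)x^2 + (19/3)x - 2/3
Δ ∇ f = 9x^2 + 29/6


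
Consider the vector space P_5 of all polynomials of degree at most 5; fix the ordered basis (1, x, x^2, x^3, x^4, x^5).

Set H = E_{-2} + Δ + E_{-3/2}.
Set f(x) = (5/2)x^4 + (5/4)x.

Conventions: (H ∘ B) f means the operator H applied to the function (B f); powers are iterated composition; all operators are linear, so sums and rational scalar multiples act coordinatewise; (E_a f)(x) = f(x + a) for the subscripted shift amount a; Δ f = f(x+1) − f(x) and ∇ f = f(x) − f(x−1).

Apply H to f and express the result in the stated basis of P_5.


the image equals g(x) = 5x^4 - 25x^3 + (435/4)x^2 - (405/4)x + 1665/32

E_{-2} f = (5/2)x^4 - 20x^3 + 60x^2 - (315/4)x + 75/2
Δ f = 10x^3 + 15x^2 + 10x + 15/4
E_{-3/2} f = (5/2)x^4 - 15x^3 + (135/4)x^2 - (65/2)x + 345/32
(E_{-2} + Δ + E_{-3/2}) f = 5x^4 - 25x^3 + (435/4)x^2 - (405/4)x + 1665/32


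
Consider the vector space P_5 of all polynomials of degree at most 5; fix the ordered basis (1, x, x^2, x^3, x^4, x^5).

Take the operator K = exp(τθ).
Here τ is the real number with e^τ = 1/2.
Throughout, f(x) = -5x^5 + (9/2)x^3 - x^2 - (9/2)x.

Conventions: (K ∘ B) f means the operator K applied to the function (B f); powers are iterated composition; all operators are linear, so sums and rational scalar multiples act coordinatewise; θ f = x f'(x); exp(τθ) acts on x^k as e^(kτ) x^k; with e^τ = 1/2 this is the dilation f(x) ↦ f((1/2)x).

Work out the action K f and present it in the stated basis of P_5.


g(x) = -(5/32)x^5 + (9/16)x^3 - (1/4)x^2 - (9/4)x

exp(τθ) x^k = e^(kτ) x^k; with e^τ = 1/2 this sends x^k to (1/2)^k x^k
x ↦ 1/2 x
x^2 ↦ 1/4 x^2
x^3 ↦ 1/8 x^3
x^5 ↦ 1/32 x^5
applying this coordinatewise to f: exp(τθ) f = -(5/32)x^5 + (9/16)x^3 - (1/4)x^2 - (9/4)x


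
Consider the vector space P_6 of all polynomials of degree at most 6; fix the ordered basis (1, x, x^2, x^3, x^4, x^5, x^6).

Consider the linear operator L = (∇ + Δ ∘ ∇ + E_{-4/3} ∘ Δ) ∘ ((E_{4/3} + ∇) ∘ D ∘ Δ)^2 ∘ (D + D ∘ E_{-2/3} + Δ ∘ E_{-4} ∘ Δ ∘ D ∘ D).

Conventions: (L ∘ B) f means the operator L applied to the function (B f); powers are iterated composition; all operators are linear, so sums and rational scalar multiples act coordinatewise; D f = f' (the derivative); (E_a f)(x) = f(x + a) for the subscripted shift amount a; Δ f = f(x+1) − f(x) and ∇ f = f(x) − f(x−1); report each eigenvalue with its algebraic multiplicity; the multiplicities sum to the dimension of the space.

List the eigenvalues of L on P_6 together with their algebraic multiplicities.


λ = 0 (multiplicity 7)

image of 1: 0
image of x: 0
image of x^2: 0
image of x^3: 0
image of x^4: 0
image of x^5: 0
image of x^6: 2880
the matrix is upper triangular; its diagonal is (0, 0, 0, 0, 0, 0, 0)
for a triangular matrix the eigenvalues are the diagonal entries, with algebraic multiplicity their repetition count


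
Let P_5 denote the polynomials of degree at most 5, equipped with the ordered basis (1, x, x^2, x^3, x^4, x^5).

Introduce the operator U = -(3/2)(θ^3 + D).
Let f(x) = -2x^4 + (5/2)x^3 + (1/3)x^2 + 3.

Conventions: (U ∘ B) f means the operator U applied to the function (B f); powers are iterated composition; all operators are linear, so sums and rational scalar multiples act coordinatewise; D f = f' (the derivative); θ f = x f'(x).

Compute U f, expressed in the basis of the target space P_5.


the result is g(x) = 192x^4 - (357/4)x^3 - (61/4)x^2 - x

θ f = -8x^4 + (15/2)x^3 + (2/3)x^2
θ θ f = -32x^4 + (45/2)x^3 + (4/3)x^2
θ θ θ f = -128x^4 + (135/2)x^3 + (8/3)x^2
D f = -8x^3 + (15/2)x^2 + (2/3)x
(θ^3 + D) f = -128x^4 + (119/2)x^3 + (61/6)x^2 + (2/3)x
(-(3/2)(θ^3 + D)) f = 192x^4 - (357/4)x^3 - (61/4)x^2 - x


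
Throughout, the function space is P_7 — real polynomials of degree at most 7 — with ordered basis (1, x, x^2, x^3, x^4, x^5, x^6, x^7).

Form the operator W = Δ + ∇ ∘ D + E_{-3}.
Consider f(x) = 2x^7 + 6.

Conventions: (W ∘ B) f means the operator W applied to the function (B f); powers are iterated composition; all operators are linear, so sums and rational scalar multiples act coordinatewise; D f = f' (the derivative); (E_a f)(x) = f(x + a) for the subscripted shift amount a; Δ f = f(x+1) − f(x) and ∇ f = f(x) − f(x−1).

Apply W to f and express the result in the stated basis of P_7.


the image equals g(x) = 2x^7 - 28x^6 + 504x^5 - 2030x^4 + 6020x^3 - 10374x^2 + 10304x - 4380

Δ f = 14x^6 + 42x^5 + 70x^4 + 70x^3 + 42x^2 + 14x + 2
D f = 14x^6
∇ D f = 84x^5 - 210x^4 + 280x^3 - 210x^2 + 84x - 14
E_{-3} f = 2x^7 - 42x^6 + 378x^5 - 1890x^4 + 5670x^3 - 10206x^2 + 10206x - 4368
(Δ + ∇ ∘ D + E_{-3}) f = 2x^7 - 28x^6 + 504x^5 - 2030x^4 + 6020x^3 - 10374x^2 + 10304x - 4380


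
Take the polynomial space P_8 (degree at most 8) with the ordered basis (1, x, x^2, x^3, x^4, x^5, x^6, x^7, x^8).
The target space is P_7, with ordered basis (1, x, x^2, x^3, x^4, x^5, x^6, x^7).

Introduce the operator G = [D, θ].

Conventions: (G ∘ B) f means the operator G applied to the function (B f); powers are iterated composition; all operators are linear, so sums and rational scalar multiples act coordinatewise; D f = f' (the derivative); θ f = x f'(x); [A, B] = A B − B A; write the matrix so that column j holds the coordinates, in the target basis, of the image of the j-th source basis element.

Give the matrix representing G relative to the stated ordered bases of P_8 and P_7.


image of 1: 0
image of x: 1
image of x^2: 2x
image of x^3: 3x^2
image of x^4: 4x^3
image of x^5: 5x^4
image of x^6: 6x^5
image of x^7: 7x^6
image of x^8: 8x^7
each image's coordinates form column j of the matrix

the matrix is [[0, 1, 0, 0, 0, 0, 0, 0, 0]; [0, 0, 2, 0, 0, 0, 0, 0, 0]; [0, 0, 0, 3, 0, 0, 0, 0, 0]; [0, 0, 0, 0, 4, 0, 0, 0, 0]; [0, 0, 0, 0, 0, 5, 0, 0, 0]; [0, 0, 0, 0, 0, 0, 6, 0, 0]; [0, 0, 0, 0, 0, 0, 0, 7, 0]; [0, 0, 0, 0, 0, 0, 0, 0, 8]] (rows listed top to bottom)


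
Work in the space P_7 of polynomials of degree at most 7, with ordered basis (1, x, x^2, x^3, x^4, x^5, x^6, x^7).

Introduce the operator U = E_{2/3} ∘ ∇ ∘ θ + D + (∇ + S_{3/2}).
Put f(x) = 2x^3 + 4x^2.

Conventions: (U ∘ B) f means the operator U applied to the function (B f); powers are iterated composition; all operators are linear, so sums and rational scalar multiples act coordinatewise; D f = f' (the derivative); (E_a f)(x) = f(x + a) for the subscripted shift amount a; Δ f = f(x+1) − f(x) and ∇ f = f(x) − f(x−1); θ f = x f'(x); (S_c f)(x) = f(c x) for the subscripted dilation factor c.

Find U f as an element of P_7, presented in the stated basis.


θ f = 6x^3 + 8x^2
∇ θ f = 18x^2 - 2x - 2
E_{2/3} ∇ θ f = 18x^2 + 22x + 14/3
D f = 6x^2 + 8x
∇ f = 6x^2 + 2x - 2
S_{3/2} f = (27/4)x^3 + 9x^2
(∇ + S_{3/2}) f = (27/4)x^3 + 15x^2 + 2x - 2
(E_{2/3} ∘ ∇ ∘ θ + D + (∇ + S_{3/2})) f = (27/4)x^3 + 39x^2 + 32x + 8/3

the result is g(x) = (27/4)x^3 + 39x^2 + 32x + 8/3


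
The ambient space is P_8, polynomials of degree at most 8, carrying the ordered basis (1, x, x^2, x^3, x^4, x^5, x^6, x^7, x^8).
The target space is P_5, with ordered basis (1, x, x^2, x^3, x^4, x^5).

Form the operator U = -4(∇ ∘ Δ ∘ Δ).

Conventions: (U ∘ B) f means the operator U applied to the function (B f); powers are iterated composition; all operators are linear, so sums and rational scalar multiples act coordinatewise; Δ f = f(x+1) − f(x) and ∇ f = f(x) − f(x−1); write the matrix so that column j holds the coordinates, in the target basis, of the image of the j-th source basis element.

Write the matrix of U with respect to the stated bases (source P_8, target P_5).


the matrix is [[0, 0, 0, -24, -48, -120, -240, -504, -1008]; [0, 0, 0, 0, -96, -240, -720, -1680, -4032]; [0, 0, 0, 0, 0, -240, -720, -2520, -6720]; [0, 0, 0, 0, 0, 0, -480, -1680, -6720]; [0, 0, 0, 0, 0, 0, 0, -840, -3360]; [0, 0, 0, 0, 0, 0, 0, 0, -1344]] (rows listed top to bottom)

image of 1: 0
image of x: 0
image of x^2: 0
image of x^3: -24
image of x^4: -96x - 48
image of x^5: -240x^2 - 240x - 120
image of x^6: -480x^3 - 720x^2 - 720x - 240
image of x^7: -840x^4 - 1680x^3 - 2520x^2 - 1680x - 504
image of x^8: -1344x^5 - 3360x^4 - 6720x^3 - 6720x^2 - 4032x - 1008
each image's coordinates form column j of the matrix
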